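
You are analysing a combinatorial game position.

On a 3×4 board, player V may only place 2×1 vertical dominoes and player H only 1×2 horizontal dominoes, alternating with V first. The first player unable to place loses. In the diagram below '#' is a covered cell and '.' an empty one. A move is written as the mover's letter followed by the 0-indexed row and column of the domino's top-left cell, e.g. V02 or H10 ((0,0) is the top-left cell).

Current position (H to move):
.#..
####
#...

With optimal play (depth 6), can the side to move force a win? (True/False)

ply 1, H at .#../####/#... | H02=+1→.###/####/#...*; H21=+1→.#../####/###.; H22=+1→.#../####/#.##
ply 2: .###/####/#... is terminal -1 (V); from .#../####/#... depth 6

H winning at [.#../####/#...]: True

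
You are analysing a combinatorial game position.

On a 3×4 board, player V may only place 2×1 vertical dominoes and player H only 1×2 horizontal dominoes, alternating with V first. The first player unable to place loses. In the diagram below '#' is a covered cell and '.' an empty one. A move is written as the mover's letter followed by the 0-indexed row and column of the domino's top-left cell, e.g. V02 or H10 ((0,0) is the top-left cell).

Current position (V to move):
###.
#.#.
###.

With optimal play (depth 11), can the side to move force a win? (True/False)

p1 V@[###./#.#./###.]: V03[####/#.##/###.]+1* V13[###./#.##/####]+1
p2 H@[####/#.##/###.] terminal -1; root [###./#.#./###.] d11

V winning at [###./#.#./###.]: True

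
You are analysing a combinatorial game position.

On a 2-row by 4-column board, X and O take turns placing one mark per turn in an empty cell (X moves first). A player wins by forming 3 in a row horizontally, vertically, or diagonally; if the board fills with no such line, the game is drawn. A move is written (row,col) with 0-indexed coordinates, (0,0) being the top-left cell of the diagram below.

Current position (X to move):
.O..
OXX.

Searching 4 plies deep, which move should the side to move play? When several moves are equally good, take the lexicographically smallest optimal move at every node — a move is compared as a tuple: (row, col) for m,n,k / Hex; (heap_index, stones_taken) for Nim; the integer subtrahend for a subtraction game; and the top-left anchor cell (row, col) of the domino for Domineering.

X's best at [.O../OXX.]: (1,3)

ply 1, X at .O../OXX. | (0,0)=+0→XO../OXX.; (0,2)=+0→.OX./OXX.; (0,3)=+0→.O.X/OXX.; (1,3)=+1→.O../OXXX*
ply 2: .O../OXXX is terminal -1 (O); from .O../OXX. depth 4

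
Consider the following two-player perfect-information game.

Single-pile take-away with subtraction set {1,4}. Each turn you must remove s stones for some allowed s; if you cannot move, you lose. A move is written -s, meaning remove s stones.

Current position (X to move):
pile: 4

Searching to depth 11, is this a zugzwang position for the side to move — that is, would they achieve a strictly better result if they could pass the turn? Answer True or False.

zugzwang(4, X) = False

ply 1, X at 4 | -1=-1→3; -4=+1→0*
ply 2: 0 is terminal -1 (O); from 4 depth 11
suppose X passes — search the same position with O to move:
pass> ply 1, O at 4 | -1=-1→3; -4=+1→0*
pass> ply 2: 0 is terminal -1 (X); from 4 depth 11
for X: play +1, pass -1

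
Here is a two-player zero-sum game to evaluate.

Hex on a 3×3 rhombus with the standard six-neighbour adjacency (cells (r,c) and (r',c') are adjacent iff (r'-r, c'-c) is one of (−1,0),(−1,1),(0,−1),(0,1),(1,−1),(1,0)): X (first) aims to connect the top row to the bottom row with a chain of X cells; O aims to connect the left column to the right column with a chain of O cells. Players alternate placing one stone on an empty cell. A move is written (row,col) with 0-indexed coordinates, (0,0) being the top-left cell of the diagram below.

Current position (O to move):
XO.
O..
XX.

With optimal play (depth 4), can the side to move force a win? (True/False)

O winning at [XO./O../XX.]: True

ply 1, O at XO./O../XX. | (0,2)=+1→XOO/O../XX.*; (1,1)=+1→XO./OO./XX.; (1,2)=+1→XO./O.O/XX.; (2,2)=-1→XO./O../XXO
ply 2: XOO/O../XX. is terminal -1 (X); from XO./O../XX. depth 4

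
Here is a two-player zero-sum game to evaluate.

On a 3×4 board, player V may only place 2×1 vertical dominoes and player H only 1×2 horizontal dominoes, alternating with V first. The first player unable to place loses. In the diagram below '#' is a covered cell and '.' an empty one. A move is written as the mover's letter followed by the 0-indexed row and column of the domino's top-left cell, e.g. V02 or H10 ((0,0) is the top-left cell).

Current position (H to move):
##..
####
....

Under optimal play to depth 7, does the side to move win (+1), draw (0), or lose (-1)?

p1 H@[##../####/....]: H02[####/####/....]+1* H20[##../####/##..]+1 H21[##../####/.##.]+1 H22[##../####/..##]+1
p2 V@[####/####/....] terminal -1; root [##../####/....] d7

value(##../####/...., H) = +1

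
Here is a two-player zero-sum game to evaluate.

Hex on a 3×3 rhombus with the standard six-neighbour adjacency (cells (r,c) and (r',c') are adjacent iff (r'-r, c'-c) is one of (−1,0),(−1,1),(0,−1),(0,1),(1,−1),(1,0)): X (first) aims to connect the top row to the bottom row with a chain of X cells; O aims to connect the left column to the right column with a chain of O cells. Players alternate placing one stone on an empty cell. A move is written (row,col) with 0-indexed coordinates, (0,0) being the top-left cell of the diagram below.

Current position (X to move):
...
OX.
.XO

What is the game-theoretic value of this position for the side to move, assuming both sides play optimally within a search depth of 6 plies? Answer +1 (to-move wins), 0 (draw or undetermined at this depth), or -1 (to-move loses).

value(.../OX./.XO, X) = +1

ply 1, X at .../OX./.XO | (0,0)=+1→X../OX./.XO*; (0,1)=+1→.X./OX./.XO; (0,2)=+1→..X/OX./.XO; (1,2)=+1→.../OXX/.XO; (2,0)=+1→.../OX./XXO
ply 2, O at X../OX./.XO | (0,1)=-1→XO./OX./.XO*; (0,2)=-1→X.O/OX./.XO; (1,2)=-1→X../OXO/.XO; (2,0)=-1→X../OX./OXO
ply 3, X at XO./OX./.XO | (0,2)=+1→XOX/OX./.XO*; (1,2)=-1→XO./OXX/.XO; (2,0)=-1→XO./OX./XXO
ply 4: XOX/OX./.XO is terminal -1 (O); from .../OX./.XO depth 6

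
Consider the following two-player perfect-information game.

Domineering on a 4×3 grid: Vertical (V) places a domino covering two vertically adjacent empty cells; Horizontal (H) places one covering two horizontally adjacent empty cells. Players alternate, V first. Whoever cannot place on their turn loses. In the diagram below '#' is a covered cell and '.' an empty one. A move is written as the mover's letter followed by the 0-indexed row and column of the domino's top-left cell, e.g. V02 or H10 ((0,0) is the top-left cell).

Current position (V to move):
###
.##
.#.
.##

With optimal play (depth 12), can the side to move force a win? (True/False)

p1 V@[###/.##/.#./.##]: V10[###/###/##./.##]+1* V20[###/.##/##./###]+1
p2 H@[###/###/##./.##] terminal -1; root [###/.##/.#./.##] d12

V winning at [###/.##/.#./.##]: True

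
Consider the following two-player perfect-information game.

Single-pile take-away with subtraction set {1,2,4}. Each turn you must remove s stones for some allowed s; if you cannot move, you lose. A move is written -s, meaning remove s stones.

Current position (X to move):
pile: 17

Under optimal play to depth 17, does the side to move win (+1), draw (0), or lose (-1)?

p1 X@[17]: -1[16]-1 -2[15]+1* -4[13]-1
p2 O@[15]: -1[14]-1* -2[13]-1 -4[11]-1
p3 X@[14]: -1[13]-1 -2[12]+1* -4[10]-1
p4 O@[12]: -1[11]-1* -2[10]-1 -4[8]-1
p5 X@[11]: -1[10]-1 -2[9]+1* -4[7]-1
p6 O@[9]: -1[8]-1* -2[7]-1 -4[5]-1
p7 X@[8]: -1[7]-1 -2[6]+1* -4[4]-1
p8 O@[6]: -1[5]-1* -2[4]-1 -4[2]-1
p9 X@[5]: -1[4]-1 -2[3]+1* -4[1]-1
p10 O@[3]: -1[2]-1* -2[1]-1
p11 X@[2]: -1[1]-1 -2[0]+1*
p12 O@[0] terminal -1; root [17] d17

value(17, X) = +1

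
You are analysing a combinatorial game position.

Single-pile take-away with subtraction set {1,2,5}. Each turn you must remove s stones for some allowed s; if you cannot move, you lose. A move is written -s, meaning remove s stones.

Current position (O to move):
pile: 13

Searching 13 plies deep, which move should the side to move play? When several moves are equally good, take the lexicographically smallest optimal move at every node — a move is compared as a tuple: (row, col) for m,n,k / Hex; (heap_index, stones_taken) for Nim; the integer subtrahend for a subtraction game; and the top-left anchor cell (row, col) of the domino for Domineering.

O's best at [13]: -1

[13] O move#1: -1:+1/12*, -2:-1/11, -5:-1/8
[12] X move#2: -1:-1/11*, -2:-1/10, -5:-1/7
[11] O move#3: -1:-1/10, -2:+1/9*, -5:+1/6
[9] X move#4: -1:-1/8*, -2:-1/7, -5:-1/4
[8] O move#5: -1:-1/7, -2:+1/6*, -5:+1/3
[6] X move#6: -1:-1/5*, -2:-1/4, -5:-1/1
[5] O move#7: -1:-1/4, -2:+1/3*, -5:+1/0
[3] X move#8: -1:-1/2*, -2:-1/1
[2] O move#9: -1:-1/1, -2:+1/0*
[0] end (terminal -1, X#10); searched 13 to 13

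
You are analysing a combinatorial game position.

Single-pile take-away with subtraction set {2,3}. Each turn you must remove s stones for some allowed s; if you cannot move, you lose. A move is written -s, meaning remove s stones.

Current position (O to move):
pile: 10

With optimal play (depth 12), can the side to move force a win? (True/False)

ply 1, O at 10 | -2=-1→8*; -3=-1→7
ply 2, X at 8 | -2=+1→6*; -3=+1→5
ply 3, O at 6 | -2=-1→4*; -3=-1→3
ply 4, X at 4 | -2=-1→2; -3=+1→1*
ply 5: 1 is terminal -1 (O); from 10 depth 12

O winning at [10]: False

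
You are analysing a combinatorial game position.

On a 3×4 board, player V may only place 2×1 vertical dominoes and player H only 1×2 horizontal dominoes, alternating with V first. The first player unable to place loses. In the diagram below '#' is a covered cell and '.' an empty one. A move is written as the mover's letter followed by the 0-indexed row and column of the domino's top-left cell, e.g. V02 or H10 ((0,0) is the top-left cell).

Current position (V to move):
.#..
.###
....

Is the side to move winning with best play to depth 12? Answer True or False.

p1 V@[.#../.###/....]: V00[##../####/....]-1* V10[.#../####/#...]-1
p2 H@[##../####/....]: H02[####/####/....]+1* H20[##../####/##..]+1 H21[##../####/.##.]+1 H22[##../####/..##]+1
p3 V@[####/####/....] terminal -1; root [.#../.###/....] d12

V winning at [.#../.###/....]: False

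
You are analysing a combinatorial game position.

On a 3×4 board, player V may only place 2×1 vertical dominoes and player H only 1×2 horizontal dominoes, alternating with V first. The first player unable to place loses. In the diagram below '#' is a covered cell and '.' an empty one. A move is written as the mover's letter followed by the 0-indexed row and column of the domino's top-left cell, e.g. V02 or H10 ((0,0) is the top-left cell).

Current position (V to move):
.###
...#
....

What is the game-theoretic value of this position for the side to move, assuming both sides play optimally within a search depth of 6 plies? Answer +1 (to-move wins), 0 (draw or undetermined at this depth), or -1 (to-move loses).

ply 1, V at .###/...#/.... | V00=-1→####/#..#/....; V10=-1→.###/#..#/#...; V11=+1→.###/.#.#/.#..*; V12=-1→.###/..##/..#.
ply 2, H at .###/.#.#/.#.. | H22=-1→.###/.#.#/.###*
ply 3, V at .###/.#.#/.### | V00=+1→####/##.#/.###*; V10=+1→.###/##.#/####
ply 4: ####/##.#/.### is terminal -1 (H); from .###/...#/.... depth 6

value(.###/...#/...., V) = +1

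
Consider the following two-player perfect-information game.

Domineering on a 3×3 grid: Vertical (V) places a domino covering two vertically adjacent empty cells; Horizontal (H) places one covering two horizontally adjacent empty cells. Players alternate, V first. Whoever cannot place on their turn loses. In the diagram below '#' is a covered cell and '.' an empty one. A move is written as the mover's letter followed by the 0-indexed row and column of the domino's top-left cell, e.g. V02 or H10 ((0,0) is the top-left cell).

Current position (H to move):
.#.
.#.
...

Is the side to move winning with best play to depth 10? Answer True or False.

H winning at [.#./.#./...]: False

p1 H@[.#./.#./...]: H20[.#./.#./##.]-1* H21[.#./.#./.##]-1
p2 V@[.#./.#./##.]: V00[##./##./##.]+1* V02[.##/.##/##.]+1 V12[.#./.##/###]+1
p3 H@[##./##./##.] terminal -1; root [.#./.#./...] d10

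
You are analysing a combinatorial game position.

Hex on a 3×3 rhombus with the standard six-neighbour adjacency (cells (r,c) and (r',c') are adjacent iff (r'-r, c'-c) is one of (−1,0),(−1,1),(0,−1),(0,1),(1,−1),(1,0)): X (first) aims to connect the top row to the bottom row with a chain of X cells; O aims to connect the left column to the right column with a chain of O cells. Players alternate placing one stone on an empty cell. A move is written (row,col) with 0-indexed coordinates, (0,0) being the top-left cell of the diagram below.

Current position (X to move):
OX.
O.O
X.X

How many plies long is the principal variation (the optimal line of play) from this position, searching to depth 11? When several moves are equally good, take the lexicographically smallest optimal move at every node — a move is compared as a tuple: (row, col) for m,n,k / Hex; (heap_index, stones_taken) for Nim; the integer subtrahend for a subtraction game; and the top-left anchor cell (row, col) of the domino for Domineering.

PV length from [OX./O.O/X.X]: 1 ply

[OX./O.O/X.X] X move#1: (0,2):-1/OXX/O.O/X.X, (1,1):+1/OX./OXO/X.X*, (2,1):-1/OX./O.O/XXX
[OX./OXO/X.X] end (terminal -1, O#2); searched OX./O.O/X.X to 11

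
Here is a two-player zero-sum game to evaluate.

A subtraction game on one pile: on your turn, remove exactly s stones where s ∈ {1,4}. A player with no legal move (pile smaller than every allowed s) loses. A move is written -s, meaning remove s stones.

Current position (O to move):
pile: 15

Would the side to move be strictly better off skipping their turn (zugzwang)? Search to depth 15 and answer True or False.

zugzwang(15, O) = True

[15] O move#1: -1:-1/14*, -4:-1/11
[14] X move#2: -1:-1/13, -4:+1/10*
[10] O move#3: -1:-1/9*, -4:-1/6
[9] X move#4: -1:-1/8, -4:+1/5*
[5] O move#5: -1:-1/4*, -4:-1/1
[4] X move#6: -1:-1/3, -4:+1/0*
[0] end (terminal -1, O#7); searched 15 to 15
suppose O passes — search the same position with X to move:
pass> [15] X move#1: -1:-1/14*, -4:-1/11
pass> [14] O move#2: -1:-1/13, -4:+1/10*
pass> [10] X move#3: -1:-1/9*, -4:-1/6
pass> [9] O move#4: -1:-1/8, -4:+1/5*
pass> [5] X move#5: -1:-1/4*, -4:-1/1
pass> [4] O move#6: -1:-1/3, -4:+1/0*
pass> [0] end (terminal -1, X#7); searched 15 to 15
for O: play -1, pass +1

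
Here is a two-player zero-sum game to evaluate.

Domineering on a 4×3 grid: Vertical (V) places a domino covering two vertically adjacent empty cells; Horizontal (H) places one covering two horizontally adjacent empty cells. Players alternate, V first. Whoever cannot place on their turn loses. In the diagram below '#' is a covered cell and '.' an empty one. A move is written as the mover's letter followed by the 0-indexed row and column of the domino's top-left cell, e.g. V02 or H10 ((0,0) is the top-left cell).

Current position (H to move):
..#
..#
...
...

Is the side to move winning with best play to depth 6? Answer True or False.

ply 1, H at ..#/..#/.../... | H00=-1→###/..#/.../...*; H10=-1→..#/###/.../...; H20=-1→..#/..#/##./...; H21=-1→..#/..#/.##/...; H30=-1→..#/..#/.../##.; H31=-1→..#/..#/.../.##
ply 2, V at ###/..#/.../... | V10=-1→###/#.#/#../...; V11=+1→###/.##/.#./...*; V20=-1→###/..#/#../#..; V21=+1→###/..#/.#./.#.; V22=-1→###/..#/..#/..#
ply 3, H at ###/.##/.#./... | H30=-1→###/.##/.#./##.*; H31=-1→###/.##/.#./.##
ply 4, V at ###/.##/.#./##. | V10=+1→###/###/##./##.*; V22=+1→###/.##/.##/###
ply 5: ###/###/##./##. is terminal -1 (H); from ..#/..#/.../... depth 6

H winning at [..#/..#/.../...]: False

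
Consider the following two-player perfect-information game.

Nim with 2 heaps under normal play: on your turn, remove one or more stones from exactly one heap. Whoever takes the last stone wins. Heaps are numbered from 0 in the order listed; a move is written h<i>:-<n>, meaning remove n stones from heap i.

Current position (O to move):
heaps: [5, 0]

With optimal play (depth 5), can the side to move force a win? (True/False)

O winning at [(5,0)]: True

[(5,0)] O move#1: h0:-1:-1/(4,0), h0:-2:-1/(3,0), h0:-3:-1/(2,0), h0:-4:-1/(1,0), h0:-5:+1/(0,0)*
[(0,0)] end (terminal -1, X#2); searched (5,0) to 5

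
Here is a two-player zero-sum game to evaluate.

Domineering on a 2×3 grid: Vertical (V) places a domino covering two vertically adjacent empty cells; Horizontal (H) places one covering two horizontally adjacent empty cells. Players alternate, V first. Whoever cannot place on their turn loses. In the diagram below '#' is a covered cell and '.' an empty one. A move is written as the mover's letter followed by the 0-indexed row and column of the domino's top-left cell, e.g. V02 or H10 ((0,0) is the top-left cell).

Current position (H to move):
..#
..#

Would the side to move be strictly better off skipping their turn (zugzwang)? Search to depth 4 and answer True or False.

zugzwang(..#/..#, H) = False

p1 H@[..#/..#]: H00[###/..#]+1* H10[..#/###]+1
p2 V@[###/..#] terminal -1; root [..#/..#] d4
suppose H passes — search the same position with V to move:
pass> p1 V@[..#/..#]: V00[#.#/#.#]+1* V01[.##/.##]+1
pass> p2 H@[#.#/#.#] terminal -1; root [..#/..#] d4
for H: play +1, pass -1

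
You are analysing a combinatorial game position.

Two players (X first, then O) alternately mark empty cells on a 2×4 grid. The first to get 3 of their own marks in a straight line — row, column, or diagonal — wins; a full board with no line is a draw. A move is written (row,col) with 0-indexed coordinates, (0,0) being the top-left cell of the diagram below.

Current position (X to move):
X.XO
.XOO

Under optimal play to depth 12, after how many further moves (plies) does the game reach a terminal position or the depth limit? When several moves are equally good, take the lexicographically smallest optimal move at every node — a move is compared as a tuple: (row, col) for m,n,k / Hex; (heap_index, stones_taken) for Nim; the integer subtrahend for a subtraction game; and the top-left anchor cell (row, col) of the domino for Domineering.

ply 1, X at X.XO/.XOO | (0,1)=+1→XXXO/.XOO*; (1,0)=+0→X.XO/XXOO
ply 2: XXXO/.XOO is terminal -1 (O); from X.XO/.XOO depth 12

PV length from [X.XO/.XOO]: 1 ply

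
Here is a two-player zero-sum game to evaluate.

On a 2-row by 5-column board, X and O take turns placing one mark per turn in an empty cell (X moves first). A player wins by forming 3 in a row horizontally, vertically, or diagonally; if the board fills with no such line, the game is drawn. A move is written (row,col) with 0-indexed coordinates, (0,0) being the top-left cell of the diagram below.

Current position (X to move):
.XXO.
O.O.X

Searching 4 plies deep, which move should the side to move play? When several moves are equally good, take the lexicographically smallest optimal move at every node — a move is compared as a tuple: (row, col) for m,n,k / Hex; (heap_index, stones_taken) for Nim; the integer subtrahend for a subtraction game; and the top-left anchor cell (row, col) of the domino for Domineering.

X's best at [.XXO./O.O.X]: (0,0)

p1 X@[.XXO./O.O.X]: (0,0)[XXXO./O.O.X]+1* (0,4)[.XXOX/O.O.X]-1 (1,1)[.XXO./OXO.X]+0 (1,3)[.XXO./O.OXX]-1
p2 O@[XXXO./O.O.X] terminal -1; root [.XXO./O.O.X] d4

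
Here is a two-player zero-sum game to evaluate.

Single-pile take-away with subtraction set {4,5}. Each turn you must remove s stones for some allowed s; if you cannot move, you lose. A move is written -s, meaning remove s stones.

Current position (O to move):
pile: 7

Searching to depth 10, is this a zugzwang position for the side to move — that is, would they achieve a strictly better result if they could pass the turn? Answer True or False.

zugzwang(7, O) = False

[7] O move#1: -4:+1/3*, -5:+1/2
[3] end (terminal -1, X#2); searched 7 to 10
pass branch (X moves first from the same position):
  | [7] X move#1: -4:+1/3*, -5:+1/2
  | [3] end (terminal -1, O#2); searched 7 to 10
O moving scores +1; O passing scores -1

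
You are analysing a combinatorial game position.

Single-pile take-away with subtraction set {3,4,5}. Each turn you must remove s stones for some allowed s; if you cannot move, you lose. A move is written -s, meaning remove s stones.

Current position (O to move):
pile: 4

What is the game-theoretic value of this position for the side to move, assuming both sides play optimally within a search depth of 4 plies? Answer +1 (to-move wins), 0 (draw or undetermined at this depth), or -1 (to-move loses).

value(4, O) = +1

p1 O@[4]: -3[1]+1* -4[0]+1
p2 X@[1] terminal -1; root [4] d4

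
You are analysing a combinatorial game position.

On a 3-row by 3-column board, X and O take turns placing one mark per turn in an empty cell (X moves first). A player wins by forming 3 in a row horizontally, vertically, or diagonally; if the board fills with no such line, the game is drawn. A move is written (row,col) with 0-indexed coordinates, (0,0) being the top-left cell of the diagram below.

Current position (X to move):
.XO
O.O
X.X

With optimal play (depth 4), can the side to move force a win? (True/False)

X winning at [.XO/O.O/X.X]: True

[.XO/O.O/X.X] X move#1: (0,0):-1/XXO/O.O/X.X, (1,1):+1/.XO/OXO/X.X*, (2,1):+1/.XO/O.O/XXX
[.XO/OXO/X.X] O move#2: (0,0):-1/OXO/OXO/X.X*, (2,1):-1/.XO/OXO/XOX
[OXO/OXO/X.X] X move#3: (2,1):+1/OXO/OXO/XXX*
[OXO/OXO/XXX] end (terminal -1, O#4); searched .XO/O.O/X.X to 4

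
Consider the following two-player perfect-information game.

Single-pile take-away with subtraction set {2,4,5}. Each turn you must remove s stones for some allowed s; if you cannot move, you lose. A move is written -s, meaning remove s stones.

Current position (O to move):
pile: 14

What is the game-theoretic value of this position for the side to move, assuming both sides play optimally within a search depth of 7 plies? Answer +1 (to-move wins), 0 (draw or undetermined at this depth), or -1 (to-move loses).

value(14, O) = -1

[14] O move#1: -2:-1/12*, -4:-1/10, -5:-1/9
[12] X move#2: -2:-1/10, -4:+1/8*, -5:+1/7
[8] O move#3: -2:-1/6*, -4:-1/4, -5:-1/3
[6] X move#4: -2:-1/4, -4:-1/2, -5:+1/1*
[1] end (terminal -1, O#5); searched 14 to 7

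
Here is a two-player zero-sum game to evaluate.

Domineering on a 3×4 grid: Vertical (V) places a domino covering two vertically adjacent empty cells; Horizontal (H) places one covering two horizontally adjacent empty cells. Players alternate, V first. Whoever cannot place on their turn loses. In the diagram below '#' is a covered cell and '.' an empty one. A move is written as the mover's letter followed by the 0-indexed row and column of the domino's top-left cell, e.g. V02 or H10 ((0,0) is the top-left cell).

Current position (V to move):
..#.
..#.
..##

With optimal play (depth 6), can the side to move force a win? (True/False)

ply 1, V at ..#./..#./..## | V00=+1→#.#./#.#./..##*; V01=+1→.##./.##./..##; V03=-1→..##/..##/..##; V10=+1→..#./#.#./#.##; V11=+1→..#./.##./.###
ply 2, H at #.#./#.#./..## | H20=-1→#.#./#.#./####*
ply 3, V at #.#./#.#./#### | V01=+1→###./###./####*; V03=+1→#.##/#.##/####
ply 4: ###./###./#### is terminal -1 (H); from ..#./..#./..## depth 6

V winning at [..#./..#./..##]: True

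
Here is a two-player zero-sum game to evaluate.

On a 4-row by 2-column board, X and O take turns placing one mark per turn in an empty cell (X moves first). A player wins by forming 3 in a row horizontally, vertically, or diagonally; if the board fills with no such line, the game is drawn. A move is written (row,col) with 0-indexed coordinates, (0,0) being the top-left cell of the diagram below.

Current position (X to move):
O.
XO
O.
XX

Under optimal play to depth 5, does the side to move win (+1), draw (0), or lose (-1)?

[O./XO/O./XX] X move#1: (0,1):+0/OX/XO/O./XX*, (2,1):+0/O./XO/OX/XX
[OX/XO/O./XX] O move#2: (2,1):+0/OX/XO/OO/XX*
[OX/XO/OO/XX] end (terminal +0, X#3); searched O./XO/O./XX to 5

value(O./XO/O./XX, X) = 0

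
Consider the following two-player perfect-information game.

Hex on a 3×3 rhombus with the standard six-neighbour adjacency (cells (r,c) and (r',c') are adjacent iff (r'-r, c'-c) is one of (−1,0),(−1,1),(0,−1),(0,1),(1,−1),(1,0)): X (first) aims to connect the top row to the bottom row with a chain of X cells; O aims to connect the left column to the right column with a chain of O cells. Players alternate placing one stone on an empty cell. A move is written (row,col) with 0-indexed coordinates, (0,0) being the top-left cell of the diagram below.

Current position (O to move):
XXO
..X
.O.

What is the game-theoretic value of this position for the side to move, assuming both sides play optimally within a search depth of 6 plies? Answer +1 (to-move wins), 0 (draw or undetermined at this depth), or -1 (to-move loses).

value(XXO/..X/.O., O) = +1

p1 O@[XXO/..X/.O.]: (1,0)[XXO/O.X/.O.]-1 (1,1)[XXO/.OX/.O.]+1* (2,0)[XXO/..X/OO.]+1 (2,2)[XXO/..X/.OO]-1
p2 X@[XXO/.OX/.O.]: (1,0)[XXO/XOX/.O.]-1* (2,0)[XXO/.OX/XO.]-1 (2,2)[XXO/.OX/.OX]-1
p3 O@[XXO/XOX/.O.]: (2,0)[XXO/XOX/OO.]+1* (2,2)[XXO/XOX/.OO]-1
p4 X@[XXO/XOX/OO.] terminal -1; root [XXO/..X/.O.] d6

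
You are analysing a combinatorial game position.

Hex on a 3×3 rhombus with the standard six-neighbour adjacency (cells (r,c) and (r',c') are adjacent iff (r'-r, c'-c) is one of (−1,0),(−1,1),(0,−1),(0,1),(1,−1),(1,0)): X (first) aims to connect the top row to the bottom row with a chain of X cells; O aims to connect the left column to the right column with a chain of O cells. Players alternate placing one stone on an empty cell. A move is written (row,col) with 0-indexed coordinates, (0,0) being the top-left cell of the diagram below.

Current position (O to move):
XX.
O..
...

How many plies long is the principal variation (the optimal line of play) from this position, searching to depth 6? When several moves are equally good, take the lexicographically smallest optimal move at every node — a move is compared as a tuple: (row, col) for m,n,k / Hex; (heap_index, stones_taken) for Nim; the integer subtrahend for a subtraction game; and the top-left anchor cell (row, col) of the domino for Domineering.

ply 1, O at XX./O../... | (0,2)=-1→XXO/O../...; (1,1)=+1→XX./OO./...*; (1,2)=-1→XX./O.O/...; (2,0)=-1→XX./O../O..; (2,1)=+1→XX./O../.O.; (2,2)=-1→XX./O../..O
ply 2, X at XX./OO./... | (0,2)=-1→XXX/OO./...*; (1,2)=-1→XX./OOX/...; (2,0)=-1→XX./OO./X..; (2,1)=-1→XX./OO./.X.; (2,2)=-1→XX./OO./..X
ply 3, O at XXX/OO./... | (1,2)=+1→XXX/OOO/...*; (2,0)=-1→XXX/OO./O..; (2,1)=+1→XXX/OO./.O.; (2,2)=+1→XXX/OO./..O
ply 4: XXX/OOO/... is terminal -1 (X); from XX./O../... depth 6

PV length from [XX./O../...]: 3 plies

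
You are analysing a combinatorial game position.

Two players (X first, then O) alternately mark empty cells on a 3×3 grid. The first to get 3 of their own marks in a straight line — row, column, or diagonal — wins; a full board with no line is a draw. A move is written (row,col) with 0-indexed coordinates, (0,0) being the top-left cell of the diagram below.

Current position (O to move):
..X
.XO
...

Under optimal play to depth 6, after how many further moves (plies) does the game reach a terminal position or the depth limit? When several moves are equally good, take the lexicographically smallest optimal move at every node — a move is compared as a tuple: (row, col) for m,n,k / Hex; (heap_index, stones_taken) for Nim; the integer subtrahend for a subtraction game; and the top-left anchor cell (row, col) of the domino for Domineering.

PV length from [..X/.XO/...]: 4 plies

ply 1, O at ..X/.XO/... | (0,0)=-1→O.X/.XO/...*; (0,1)=-1→.OX/.XO/...; (1,0)=-1→..X/OXO/...; (2,0)=-1→..X/.XO/O..; (2,1)=-1→..X/.XO/.O.; (2,2)=-1→..X/.XO/..O
ply 2, X at O.X/.XO/... | (0,1)=+1→OXX/.XO/...*; (1,0)=+0→O.X/XXO/...; (2,0)=+1→O.X/.XO/X..; (2,1)=+1→O.X/.XO/.X.; (2,2)=+0→O.X/.XO/..X
ply 3, O at OXX/.XO/... | (1,0)=-1→OXX/OXO/...*; (2,0)=-1→OXX/.XO/O..; (2,1)=-1→OXX/.XO/.O.; (2,2)=-1→OXX/.XO/..O
ply 4, X at OXX/OXO/... | (2,0)=+1→OXX/OXO/X..*; (2,1)=+1→OXX/OXO/.X.; (2,2)=-1→OXX/OXO/..X
ply 5: OXX/OXO/X.. is terminal -1 (O); from ..X/.XO/... depth 6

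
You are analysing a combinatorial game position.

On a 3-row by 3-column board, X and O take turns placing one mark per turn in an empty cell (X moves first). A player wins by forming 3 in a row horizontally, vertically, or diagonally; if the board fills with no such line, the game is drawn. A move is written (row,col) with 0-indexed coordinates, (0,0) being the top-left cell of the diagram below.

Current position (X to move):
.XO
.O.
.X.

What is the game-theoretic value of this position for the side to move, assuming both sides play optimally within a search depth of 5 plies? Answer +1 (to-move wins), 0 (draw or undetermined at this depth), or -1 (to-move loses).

ply 1, X at .XO/.O./.X. | (0,0)=-1→XXO/.O./.X.*; (1,0)=-1→.XO/XO./.X.; (1,2)=-1→.XO/.OX/.X.; (2,0)=-1→.XO/.O./XX.; (2,2)=-1→.XO/.O./.XX
ply 2, O at XXO/.O./.X. | (1,0)=+1→XXO/OO./.X.*; (1,2)=+1→XXO/.OO/.X.; (2,0)=+1→XXO/.O./OX.; (2,2)=+1→XXO/.O./.XO
ply 3, X at XXO/OO./.X. | (1,2)=-1→XXO/OOX/.X.*; (2,0)=-1→XXO/OO./XX.; (2,2)=-1→XXO/OO./.XX
ply 4, O at XXO/OOX/.X. | (2,0)=+1→XXO/OOX/OX.*; (2,2)=+0→XXO/OOX/.XO
ply 5: XXO/OOX/OX. is terminal -1 (X); from .XO/.O./.X. depth 5

value(.XO/.O./.X., X) = -1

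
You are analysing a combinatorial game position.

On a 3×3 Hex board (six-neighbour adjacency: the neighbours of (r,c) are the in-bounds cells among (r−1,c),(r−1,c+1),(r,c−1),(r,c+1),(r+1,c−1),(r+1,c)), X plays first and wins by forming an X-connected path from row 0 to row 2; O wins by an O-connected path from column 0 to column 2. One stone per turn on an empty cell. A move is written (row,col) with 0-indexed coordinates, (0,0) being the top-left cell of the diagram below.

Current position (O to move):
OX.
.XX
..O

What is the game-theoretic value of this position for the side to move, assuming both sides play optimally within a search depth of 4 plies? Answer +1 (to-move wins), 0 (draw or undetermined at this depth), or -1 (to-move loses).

p1 O@[OX./.XX/..O]: (0,2)[OXO/.XX/..O]-1* (1,0)[OX./OXX/..O]-1 (2,0)[OX./.XX/O.O]-1 (2,1)[OX./.XX/.OO]-1
p2 X@[OXO/.XX/..O]: (1,0)[OXO/XXX/..O]+1* (2,0)[OXO/.XX/X.O]+1 (2,1)[OXO/.XX/.XO]+1
p3 O@[OXO/XXX/..O]: (2,0)[OXO/XXX/O.O]-1* (2,1)[OXO/XXX/.OO]-1
p4 X@[OXO/XXX/O.O]: (2,1)[OXO/XXX/OXO]+1*
p5 O@[OXO/XXX/OXO] terminal -1; root [OX./.XX/..O] d4

value(OX./.XX/..O, O) = -1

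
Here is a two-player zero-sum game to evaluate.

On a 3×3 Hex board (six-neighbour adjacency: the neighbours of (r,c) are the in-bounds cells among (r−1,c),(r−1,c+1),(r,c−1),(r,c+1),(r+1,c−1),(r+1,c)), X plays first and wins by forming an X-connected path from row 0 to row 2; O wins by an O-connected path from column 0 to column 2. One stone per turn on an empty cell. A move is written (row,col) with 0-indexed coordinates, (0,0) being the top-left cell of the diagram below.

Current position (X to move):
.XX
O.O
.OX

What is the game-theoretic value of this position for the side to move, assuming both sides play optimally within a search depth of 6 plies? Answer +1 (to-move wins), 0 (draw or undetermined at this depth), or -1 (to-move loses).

[.XX/O.O/.OX] X move#1: (0,0):-1/XXX/O.O/.OX*, (1,1):-1/.XX/OXO/.OX, (2,0):-1/.XX/O.O/XOX
[XXX/O.O/.OX] O move#2: (1,1):+1/XXX/OOO/.OX*, (2,0):+1/XXX/O.O/OOX
[XXX/OOO/.OX] end (terminal -1, X#3); searched .XX/O.O/.OX to 6

value(.XX/O.O/.OX, X) = -1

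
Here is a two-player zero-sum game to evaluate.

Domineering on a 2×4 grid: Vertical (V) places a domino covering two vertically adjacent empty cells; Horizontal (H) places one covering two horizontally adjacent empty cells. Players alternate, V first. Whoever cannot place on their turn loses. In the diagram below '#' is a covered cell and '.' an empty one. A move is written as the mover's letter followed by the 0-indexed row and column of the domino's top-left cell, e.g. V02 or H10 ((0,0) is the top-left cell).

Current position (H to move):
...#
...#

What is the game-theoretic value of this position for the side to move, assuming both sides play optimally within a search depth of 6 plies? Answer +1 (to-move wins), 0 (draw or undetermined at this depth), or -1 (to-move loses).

ply 1, H at ...#/...# | H00=+1→##.#/...#*; H01=+1→.###/...#; H10=+1→...#/##.#; H11=+1→...#/.###
ply 2, V at ##.#/...# | V02=-1→####/..##*
ply 3, H at ####/..## | H10=+1→####/####*
ply 4: ####/#### is terminal -1 (V); from ...#/...# depth 6

value(...#/...#, H) = +1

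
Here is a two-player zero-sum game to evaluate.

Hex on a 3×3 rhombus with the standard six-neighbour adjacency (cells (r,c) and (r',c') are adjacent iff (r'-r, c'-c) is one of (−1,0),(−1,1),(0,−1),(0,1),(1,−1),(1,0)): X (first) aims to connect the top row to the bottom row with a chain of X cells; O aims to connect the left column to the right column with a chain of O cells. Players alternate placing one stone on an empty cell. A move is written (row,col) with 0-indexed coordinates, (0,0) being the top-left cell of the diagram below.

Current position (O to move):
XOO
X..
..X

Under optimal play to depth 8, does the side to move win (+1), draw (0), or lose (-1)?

value(XOO/X../..X, O) = -1

ply 1, O at XOO/X../..X | (1,1)=-1→XOO/XO./..X*; (1,2)=-1→XOO/X.O/..X; (2,0)=-1→XOO/X../O.X; (2,1)=-1→XOO/X../.OX
ply 2, X at XOO/XO./..X | (1,2)=-1→XOO/XOX/..X; (2,0)=+1→XOO/XO./X.X*; (2,1)=-1→XOO/XO./.XX
ply 3: XOO/XO./X.X is terminal -1 (O); from XOO/X../..X depth 8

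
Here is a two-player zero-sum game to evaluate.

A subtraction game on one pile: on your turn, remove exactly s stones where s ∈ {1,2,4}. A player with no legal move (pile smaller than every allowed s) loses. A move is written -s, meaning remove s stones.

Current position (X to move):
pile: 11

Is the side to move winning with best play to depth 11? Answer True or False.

ply 1, X at 11 | -1=-1→10; -2=+1→9*; -4=-1→7
ply 2, O at 9 | -1=-1→8*; -2=-1→7; -4=-1→5
ply 3, X at 8 | -1=-1→7; -2=+1→6*; -4=-1→4
ply 4, O at 6 | -1=-1→5*; -2=-1→4; -4=-1→2
ply 5, X at 5 | -1=-1→4; -2=+1→3*; -4=-1→1
ply 6, O at 3 | -1=-1→2*; -2=-1→1
ply 7, X at 2 | -1=-1→1; -2=+1→0*
ply 8: 0 is terminal -1 (O); from 11 depth 11

X winning at [11]: True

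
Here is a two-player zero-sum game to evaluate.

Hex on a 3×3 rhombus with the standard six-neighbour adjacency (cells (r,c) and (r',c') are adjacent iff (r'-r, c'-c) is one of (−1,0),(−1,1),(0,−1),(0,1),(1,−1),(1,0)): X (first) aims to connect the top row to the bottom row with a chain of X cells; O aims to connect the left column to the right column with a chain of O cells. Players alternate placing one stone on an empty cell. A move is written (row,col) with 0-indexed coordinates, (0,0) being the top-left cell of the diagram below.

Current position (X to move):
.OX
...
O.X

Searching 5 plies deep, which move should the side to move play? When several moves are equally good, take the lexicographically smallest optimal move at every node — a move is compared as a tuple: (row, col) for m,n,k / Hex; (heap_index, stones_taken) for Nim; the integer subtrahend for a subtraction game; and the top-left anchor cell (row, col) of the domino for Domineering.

ply 1, X at .OX/.../O.X | (0,0)=-1→XOX/.../O.X; (1,0)=-1→.OX/X../O.X; (1,1)=+1→.OX/.X./O.X*; (1,2)=+1→.OX/..X/O.X; (2,1)=+1→.OX/.../OXX
ply 2, O at .OX/.X./O.X | (0,0)=-1→OOX/.X./O.X*; (1,0)=-1→.OX/OX./O.X; (1,2)=-1→.OX/.XO/O.X; (2,1)=-1→.OX/.X./OOX
ply 3, X at OOX/.X./O.X | (1,0)=+1→OOX/XX./O.X*; (1,2)=+1→OOX/.XX/O.X; (2,1)=+1→OOX/.X./OXX
ply 4, O at OOX/XX./O.X | (1,2)=-1→OOX/XXO/O.X*; (2,1)=-1→OOX/XX./OOX
ply 5, X at OOX/XXO/O.X | (2,1)=+1→OOX/XXO/OXX*
ply 6: OOX/XXO/OXX is terminal -1 (O); from .OX/.../O.X depth 5

X's best at [.OX/.../O.X]: (1,1)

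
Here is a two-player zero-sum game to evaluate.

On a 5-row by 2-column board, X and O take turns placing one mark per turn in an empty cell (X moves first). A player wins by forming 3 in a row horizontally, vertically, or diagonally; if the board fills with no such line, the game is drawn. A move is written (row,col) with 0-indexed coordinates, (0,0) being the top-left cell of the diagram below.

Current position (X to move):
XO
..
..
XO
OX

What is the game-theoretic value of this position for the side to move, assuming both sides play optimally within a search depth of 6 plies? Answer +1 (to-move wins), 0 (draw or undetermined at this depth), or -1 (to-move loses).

ply 1, X at XO/../../XO/OX | (1,0)=+0→XO/X./../XO/OX*; (1,1)=+0→XO/.X/../XO/OX; (2,0)=+0→XO/../X./XO/OX; (2,1)=+0→XO/../.X/XO/OX
ply 2, O at XO/X./../XO/OX | (1,1)=-1→XO/XO/../XO/OX; (2,0)=+0→XO/X./O./XO/OX*; (2,1)=-1→XO/X./.O/XO/OX
ply 3, X at XO/X./O./XO/OX | (1,1)=+0→XO/XX/O./XO/OX*; (2,1)=+0→XO/X./OX/XO/OX
ply 4, O at XO/XX/O./XO/OX | (2,1)=+0→XO/XX/OO/XO/OX*
ply 5: XO/XX/OO/XO/OX is terminal +0 (X); from XO/../../XO/OX depth 6

value(XO/../../XO/OX, X) = 0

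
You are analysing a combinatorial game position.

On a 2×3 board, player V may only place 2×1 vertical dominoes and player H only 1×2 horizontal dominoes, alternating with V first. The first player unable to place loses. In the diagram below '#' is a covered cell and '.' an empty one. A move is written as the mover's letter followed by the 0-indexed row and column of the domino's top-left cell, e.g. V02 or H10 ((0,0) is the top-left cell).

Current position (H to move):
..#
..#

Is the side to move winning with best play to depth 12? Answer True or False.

H winning at [..#/..#]: True

p1 H@[..#/..#]: H00[###/..#]+1* H10[..#/###]+1
p2 V@[###/..#] terminal -1; root [..#/..#] d12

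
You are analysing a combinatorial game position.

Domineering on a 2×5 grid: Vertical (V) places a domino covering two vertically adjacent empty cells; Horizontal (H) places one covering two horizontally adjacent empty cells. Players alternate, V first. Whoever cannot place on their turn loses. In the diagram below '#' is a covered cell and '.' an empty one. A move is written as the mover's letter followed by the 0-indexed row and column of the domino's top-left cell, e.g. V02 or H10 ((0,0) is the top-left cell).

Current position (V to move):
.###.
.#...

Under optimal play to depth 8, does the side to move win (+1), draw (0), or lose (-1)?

value(.###./.#..., V) = +1

p1 V@[.###./.#...]: V00[####./##...]-1 V04[.####/.#..#]+1*
p2 H@[.####/.#..#]: H12[.####/.####]-1*
p3 V@[.####/.####]: V00[#####/#####]+1*
p4 H@[#####/#####] terminal -1; root [.###./.#...] d8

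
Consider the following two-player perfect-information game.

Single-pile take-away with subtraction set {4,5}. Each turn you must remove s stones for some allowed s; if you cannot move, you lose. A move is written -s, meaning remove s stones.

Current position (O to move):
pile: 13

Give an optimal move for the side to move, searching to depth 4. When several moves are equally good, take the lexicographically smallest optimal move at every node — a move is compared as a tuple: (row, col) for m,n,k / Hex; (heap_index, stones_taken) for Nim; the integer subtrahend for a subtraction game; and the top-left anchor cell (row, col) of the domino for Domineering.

O's best at [13]: -4

[13] O move#1: -4:+1/9*, -5:-1/8
[9] X move#2: -4:-1/5*, -5:-1/4
[5] O move#3: -4:+1/1*, -5:+1/0
[1] end (terminal -1, X#4); searched 13 to 4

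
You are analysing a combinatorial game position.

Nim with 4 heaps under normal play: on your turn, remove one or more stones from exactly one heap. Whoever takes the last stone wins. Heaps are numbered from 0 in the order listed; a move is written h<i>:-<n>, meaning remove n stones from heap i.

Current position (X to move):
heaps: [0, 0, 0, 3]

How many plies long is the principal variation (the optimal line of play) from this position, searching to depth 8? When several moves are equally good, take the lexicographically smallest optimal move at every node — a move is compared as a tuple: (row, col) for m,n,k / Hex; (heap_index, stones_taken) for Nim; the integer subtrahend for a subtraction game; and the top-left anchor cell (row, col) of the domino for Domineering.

p1 X@[(0,0,0,3)]: h3:-1[(0,0,0,2)]-1 h3:-2[(0,0,0,1)]-1 h3:-3[(0,0,0,0)]+1*
p2 O@[(0,0,0,0)] terminal -1; root [(0,0,0,3)] d8

PV length from [(0,0,0,3)]: 1 ply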